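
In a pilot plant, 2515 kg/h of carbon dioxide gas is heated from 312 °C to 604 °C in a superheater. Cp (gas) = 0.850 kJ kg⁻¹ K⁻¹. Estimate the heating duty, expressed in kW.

Q = ṁ·Cp·ΔT = 2515 × 0.850 × (604 − 312) = 624220 kJ/h
Converting: 624220 / 3600 s = 173.4 kW

Q = 173 kW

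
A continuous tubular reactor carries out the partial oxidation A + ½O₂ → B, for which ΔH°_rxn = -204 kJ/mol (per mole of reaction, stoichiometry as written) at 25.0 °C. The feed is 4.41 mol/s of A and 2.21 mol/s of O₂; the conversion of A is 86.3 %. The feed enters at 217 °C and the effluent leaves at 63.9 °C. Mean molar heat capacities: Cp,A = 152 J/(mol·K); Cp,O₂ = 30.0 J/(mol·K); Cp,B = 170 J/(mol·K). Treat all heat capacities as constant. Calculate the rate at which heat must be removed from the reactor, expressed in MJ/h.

Extent of reaction ξ = 0.863 × 4.41 = 3.8058 mol/s
Reaction term: ξ·ΔH°_rxn = 3.8058 × -204 = -776.39 kJ/s
Sensible, feed 217→25 °C: -141.43 kJ/s
Outlet flows (mol/s): A 0.60417, O₂ 0.30708, B 3.8058
Sensible, products 25→63.9 °C: 29.099 kJ/s
Q = ΔH = -888.72 kJ/s = -888.72 kW
Heat removed = 3199.4 MJ/h

Q_out = 3200 MJ/h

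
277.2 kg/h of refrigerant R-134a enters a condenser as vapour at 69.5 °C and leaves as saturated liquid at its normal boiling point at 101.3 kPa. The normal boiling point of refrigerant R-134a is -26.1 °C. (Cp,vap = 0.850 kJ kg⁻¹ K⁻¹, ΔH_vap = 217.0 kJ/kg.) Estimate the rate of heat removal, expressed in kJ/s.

vapour 69.5→-26.1 °C: -81.26 kJ/kg
condensation at -26.1 °C: -217 kJ/kg
Δh = -81.26 + -217 = -298.26 kJ/kg
Q = ṁ·Δh = 277.2 kg/h × -298.26 kJ/kg = -82678 kJ/h
|Q| = 22.966 kW

Q_c = 23.0 kJ/s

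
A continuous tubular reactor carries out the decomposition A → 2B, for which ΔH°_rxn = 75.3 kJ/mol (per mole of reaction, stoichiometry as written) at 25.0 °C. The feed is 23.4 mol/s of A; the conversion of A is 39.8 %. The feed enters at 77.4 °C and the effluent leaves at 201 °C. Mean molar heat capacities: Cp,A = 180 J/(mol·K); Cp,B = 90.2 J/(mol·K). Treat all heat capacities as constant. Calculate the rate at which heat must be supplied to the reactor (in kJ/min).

Q_in = 73400 kJ/min

Extent of reaction ξ = 0.398 × 23.4 = 9.3132 mol/s
Reaction term: ξ·ΔH°_rxn = 9.3132 × 75.3 = 701.28 kJ/s
Sensible, feed 77.4→25 °C: -220.71 kJ/s
Outlet flows (mol/s): A 14.087, B 18.626
Sensible, products 25→201 °C: 741.97 kJ/s
Q = ΔH = 1222.5 kJ/s = 1222.5 kW
Heat supplied = 73353 kJ/min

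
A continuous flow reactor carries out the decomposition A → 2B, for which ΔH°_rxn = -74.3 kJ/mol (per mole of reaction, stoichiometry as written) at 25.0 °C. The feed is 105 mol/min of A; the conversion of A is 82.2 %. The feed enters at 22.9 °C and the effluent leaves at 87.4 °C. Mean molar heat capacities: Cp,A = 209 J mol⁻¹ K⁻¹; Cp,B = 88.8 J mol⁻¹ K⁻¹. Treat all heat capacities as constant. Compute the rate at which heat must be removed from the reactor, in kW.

Extent of reaction ξ = 0.822 × 105 = 86.31 mol/min
Reaction term: ξ·ΔH°_rxn = 86.31 × -74.3 = -6412.8 kJ/min
Sensible, feed 22.9→25 °C: 46.085 kJ/min
Outlet flows (mol/min): A 18.69, B 172.62
Sensible, products 25→87.4 °C: 1200.3 kJ/min
Q = ΔH = -5166.5 kJ/min = -86.108 kW
Heat removed = 86.108 kW

Q_out = 86.1 kW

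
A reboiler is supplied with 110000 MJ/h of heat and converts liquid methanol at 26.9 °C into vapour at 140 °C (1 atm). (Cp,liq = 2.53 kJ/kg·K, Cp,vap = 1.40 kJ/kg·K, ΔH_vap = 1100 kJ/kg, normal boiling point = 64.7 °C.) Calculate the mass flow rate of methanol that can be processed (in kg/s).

ṁ = 23.5 kg/s

Δh = 2.53×(64.7−26.9) + 1100 + 1.40×(140−64.7) = 1301.1 kJ/kg
Q = 110000 MJ/h = 30556 kJ/s = 30556 kJ/s
ṁ = Q/Δh = 30556 / 1301.1 = 23.485 kg/s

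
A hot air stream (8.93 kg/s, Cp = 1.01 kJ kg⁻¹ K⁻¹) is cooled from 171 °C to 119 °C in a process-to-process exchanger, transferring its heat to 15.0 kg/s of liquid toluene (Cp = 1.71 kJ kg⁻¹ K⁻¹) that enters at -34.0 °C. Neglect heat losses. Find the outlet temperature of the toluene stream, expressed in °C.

Heat released by hot stream: Q = 8.93 × 1.01 × (171 − 119) = 469 kJ/s
Energy balance on cold side (adiabatic exchanger): Q = ṁ_c·Cp_c·(T_c,out − T_c,in)
T_c,out = -34.0 + 469/(15.0 × 1.71) = -15.715 °C

T_c,out = -15.7 °C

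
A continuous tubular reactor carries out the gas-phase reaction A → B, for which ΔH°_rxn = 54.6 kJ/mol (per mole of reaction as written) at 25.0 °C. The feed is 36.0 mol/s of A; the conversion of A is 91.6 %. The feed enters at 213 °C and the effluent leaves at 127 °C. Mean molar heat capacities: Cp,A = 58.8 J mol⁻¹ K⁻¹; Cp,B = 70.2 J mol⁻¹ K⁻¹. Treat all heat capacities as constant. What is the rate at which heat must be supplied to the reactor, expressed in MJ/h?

Q_in = 5960 MJ/h

Extent of reaction ξ = 0.916 × 36.0 = 32.976 mol/s
Reaction term: ξ·ΔH°_rxn = 32.976 × 54.6 = 1800.5 kJ/s
Sensible, feed 213→25 °C: -397.96 kJ/s
Outlet flows (mol/s): A 3.024, B 32.976
Sensible, products 25→127 °C: 254.26 kJ/s
Q = ΔH = 1656.8 kJ/s = 1656.8 kW
Heat supplied = 5964.4 MJ/h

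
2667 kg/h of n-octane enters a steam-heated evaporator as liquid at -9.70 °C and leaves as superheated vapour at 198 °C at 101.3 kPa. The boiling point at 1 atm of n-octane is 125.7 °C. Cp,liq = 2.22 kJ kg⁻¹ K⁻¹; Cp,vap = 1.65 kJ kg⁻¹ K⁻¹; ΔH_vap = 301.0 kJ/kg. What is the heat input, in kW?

liquid -9.70→125.7 °C: 300.59 kJ/kg
vaporisation at 125.7 °C: 301 kJ/kg
vapour 125.7→198 °C: 119.29 kJ/kg
Δh = 300.59 + 301 + 119.29 = 720.88 kJ/kg
Q = ṁ·Δh = 2667 kg/h × 720.88 kJ/kg = 1.9226e+06 kJ/h
|Q| = 534.05 kW

Q = 534 kW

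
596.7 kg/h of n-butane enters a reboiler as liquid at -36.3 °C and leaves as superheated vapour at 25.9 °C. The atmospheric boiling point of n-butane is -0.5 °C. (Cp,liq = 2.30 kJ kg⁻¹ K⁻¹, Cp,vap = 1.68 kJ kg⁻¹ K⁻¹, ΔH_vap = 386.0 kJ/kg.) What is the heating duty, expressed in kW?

Q = 85.0 kW

liquid -36.3→-0.5 °C: 82.34 kJ/kg
vaporisation at -0.5 °C: 386 kJ/kg
vapour -0.5→25.9 °C: 44.352 kJ/kg
Δh = 82.34 + 386 + 44.352 = 512.69 kJ/kg
Q = ṁ·Δh = 596.7 kg/h × 512.69 kJ/kg = 305920 kJ/h
|Q| = 84.979 kW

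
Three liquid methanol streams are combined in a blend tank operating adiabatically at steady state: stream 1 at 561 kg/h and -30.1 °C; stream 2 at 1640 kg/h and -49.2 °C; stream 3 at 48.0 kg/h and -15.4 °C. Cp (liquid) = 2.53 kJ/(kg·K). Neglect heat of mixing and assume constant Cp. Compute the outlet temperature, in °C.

T_out = -43.7 °C

Energy balance with Q = 0: Σ ṁᵢCp,ᵢ(T_out − Tᵢ) = 0
Σ ṁᵢCp,ᵢTᵢ = 561×2.53×-30.1 + 1640×2.53×-49.2 + 48.0×2.53×-15.4 = -248730
Σ ṁᵢCp,ᵢ = 561×2.53 + 1640×2.53 + 48.0×2.53 = 5690
T_out = -248730 / 5690 = -43.714 °C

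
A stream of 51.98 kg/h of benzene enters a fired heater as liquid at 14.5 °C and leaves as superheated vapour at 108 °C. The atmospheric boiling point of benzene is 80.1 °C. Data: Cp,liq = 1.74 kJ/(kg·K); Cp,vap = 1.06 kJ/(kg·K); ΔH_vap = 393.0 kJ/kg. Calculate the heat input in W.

liquid 14.5→80.1 °C: 114.14 kJ/kg
vaporisation at 80.1 °C: 393 kJ/kg
vapour 80.1→108 °C: 29.574 kJ/kg
Δh = 114.14 + 393 + 29.574 = 536.72 kJ/kg
Q = ṁ·Δh = 51.98 kg/h × 536.72 kJ/kg = 27899 kJ/h
|Q| = 7.7496 kW = 7749.6 W

Q = 7750 W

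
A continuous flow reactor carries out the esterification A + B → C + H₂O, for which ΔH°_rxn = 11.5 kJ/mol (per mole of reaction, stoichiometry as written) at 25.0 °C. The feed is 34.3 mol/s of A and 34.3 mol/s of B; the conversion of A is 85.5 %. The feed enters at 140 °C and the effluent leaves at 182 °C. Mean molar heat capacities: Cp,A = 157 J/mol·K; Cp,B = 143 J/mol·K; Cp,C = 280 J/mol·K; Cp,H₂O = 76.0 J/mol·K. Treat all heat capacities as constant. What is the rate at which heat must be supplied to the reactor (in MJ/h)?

Q_in = 3700 MJ/h

Extent of reaction ξ = 0.855 × 34.3 = 29.326 mol/s
Reaction term: ξ·ΔH°_rxn = 29.326 × 11.5 = 337.25 kJ/s
Sensible, feed 140→25 °C: -1183.3 kJ/s
Outlet flows (mol/s): A 4.9735, B 4.9735, C 29.326, H₂O 29.326
Sensible, products 25→182 °C: 1873.4 kJ/s
Q = ΔH = 1027.3 kJ/s = 1027.3 kW
Heat supplied = 3698.2 MJ/h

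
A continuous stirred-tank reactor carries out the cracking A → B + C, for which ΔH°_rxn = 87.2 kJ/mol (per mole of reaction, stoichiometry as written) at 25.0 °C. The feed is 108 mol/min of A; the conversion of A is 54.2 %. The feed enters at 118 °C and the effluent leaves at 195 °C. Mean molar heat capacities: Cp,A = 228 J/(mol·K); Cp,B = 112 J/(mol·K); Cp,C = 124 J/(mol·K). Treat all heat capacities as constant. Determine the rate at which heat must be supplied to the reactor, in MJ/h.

Extent of reaction ξ = 0.542 × 108 = 58.536 mol/min
Reaction term: ξ·ΔH°_rxn = 58.536 × 87.2 = 5104.3 kJ/min
Sensible, feed 118→25 °C: -2290 kJ/min
Outlet flows (mol/min): A 49.464, B 58.536, C 58.536
Sensible, products 25→195 °C: 4265.7 kJ/min
Q = ΔH = 7080 kJ/min = 118 kW
Heat supplied = 424.8 MJ/h

Q_in = 425 MJ/h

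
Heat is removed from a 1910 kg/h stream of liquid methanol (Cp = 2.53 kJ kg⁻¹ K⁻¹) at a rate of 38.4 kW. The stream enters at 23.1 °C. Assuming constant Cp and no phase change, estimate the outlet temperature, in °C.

Q = 38.4 kW = 138240 kJ/h
ΔT = Q/(ṁ·Cp) = 138240/(1910×2.53) = 28.607 K
T_out = 23.1 − 28.607 = -5.5075 °C

T_out = -5.51 °C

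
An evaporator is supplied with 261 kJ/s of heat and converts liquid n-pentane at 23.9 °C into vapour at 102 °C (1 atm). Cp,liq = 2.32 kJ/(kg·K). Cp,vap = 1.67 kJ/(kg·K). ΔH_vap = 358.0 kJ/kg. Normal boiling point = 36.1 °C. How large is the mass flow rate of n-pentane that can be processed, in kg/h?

Δh = 2.32×(36.1−23.9) + 358.0 + 1.67×(102−36.1) = 496.36 kJ/kg
Q = 261 kJ/s = 261 kJ/s = 939600 kJ/h
ṁ = Q/Δh = 939600 / 496.36 = 1893 kg/h

ṁ = 1890 kg/h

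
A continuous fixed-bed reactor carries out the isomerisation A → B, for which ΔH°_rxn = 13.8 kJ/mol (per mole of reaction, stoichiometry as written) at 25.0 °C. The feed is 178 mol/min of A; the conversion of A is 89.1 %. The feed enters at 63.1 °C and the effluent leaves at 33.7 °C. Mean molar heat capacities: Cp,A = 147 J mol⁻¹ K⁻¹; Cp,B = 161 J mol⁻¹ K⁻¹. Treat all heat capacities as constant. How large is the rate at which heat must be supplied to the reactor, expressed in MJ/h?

Extent of reaction ξ = 0.891 × 178 = 158.6 mol/min
Reaction term: ξ·ΔH°_rxn = 158.6 × 13.8 = 2188.7 kJ/min
Sensible, feed 63.1→25 °C: -996.92 kJ/min
Outlet flows (mol/min): A 19.402, B 158.6
Sensible, products 25→33.7 °C: 246.96 kJ/min
Q = ΔH = 1438.7 kJ/min = 23.978 kW
Heat supplied = 86.321 MJ/h

Q_in = 86.3 MJ/h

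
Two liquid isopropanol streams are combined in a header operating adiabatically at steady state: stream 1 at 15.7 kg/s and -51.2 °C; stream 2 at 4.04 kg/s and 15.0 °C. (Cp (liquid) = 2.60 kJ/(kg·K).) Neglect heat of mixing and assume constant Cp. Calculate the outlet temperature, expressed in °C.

Energy balance with Q = 0: Σ ṁᵢCp,ᵢ(T_out − Tᵢ) = 0
Σ ṁᵢCp,ᵢTᵢ = 15.7×2.60×-51.2 + 4.04×2.60×15.0 = -1932.4
Σ ṁᵢCp,ᵢ = 15.7×2.60 + 4.04×2.60 = 51.324
T_out = -1932.4 / 51.324 = -37.651 °C

T_out = -37.7 °C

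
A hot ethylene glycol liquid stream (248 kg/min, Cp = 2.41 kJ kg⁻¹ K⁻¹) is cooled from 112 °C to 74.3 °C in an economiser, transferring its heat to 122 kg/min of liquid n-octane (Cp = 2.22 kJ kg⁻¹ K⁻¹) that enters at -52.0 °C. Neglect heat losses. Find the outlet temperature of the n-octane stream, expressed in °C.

Heat released by hot stream: Q = 248 × 2.41 × (112 − 74.3) = 22533 kJ/min
Energy balance on cold side (adiabatic exchanger): Q = ṁ_c·Cp_c·(T_c,out − T_c,in)
T_c,out = -52.0 + 22533/(122 × 2.22) = 31.195 °C

T_c,out = 31.2 °C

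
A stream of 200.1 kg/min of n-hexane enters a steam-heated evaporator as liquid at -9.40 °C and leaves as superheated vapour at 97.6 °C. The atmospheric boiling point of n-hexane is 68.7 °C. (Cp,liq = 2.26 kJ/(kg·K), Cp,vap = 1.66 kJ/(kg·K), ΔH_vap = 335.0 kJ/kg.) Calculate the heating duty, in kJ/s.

Q = 1870 kJ/s

liquid -9.40→68.7 °C: 176.51 kJ/kg
vaporisation at 68.7 °C: 335 kJ/kg
vapour 68.7→97.6 °C: 47.974 kJ/kg
Δh = 176.51 + 335 + 47.974 = 559.48 kJ/kg
Q = ṁ·Δh = 200.1 kg/min × 559.48 kJ/kg = 111950 kJ/min
|Q| = 1865.9 kW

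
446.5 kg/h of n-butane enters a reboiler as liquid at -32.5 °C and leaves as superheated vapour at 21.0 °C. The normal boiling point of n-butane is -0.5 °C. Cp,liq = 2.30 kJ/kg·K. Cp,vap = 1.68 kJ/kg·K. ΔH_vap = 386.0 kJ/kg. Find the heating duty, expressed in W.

liquid -32.5→-0.5 °C: 73.6 kJ/kg
vaporisation at -0.5 °C: 386 kJ/kg
vapour -0.5→21.0 °C: 36.12 kJ/kg
Δh = 73.6 + 386 + 36.12 = 495.72 kJ/kg
Q = ṁ·Δh = 446.5 kg/h × 495.72 kJ/kg = 221340 kJ/h
|Q| = 61.483 kW = 61483 W

Q = 61500 W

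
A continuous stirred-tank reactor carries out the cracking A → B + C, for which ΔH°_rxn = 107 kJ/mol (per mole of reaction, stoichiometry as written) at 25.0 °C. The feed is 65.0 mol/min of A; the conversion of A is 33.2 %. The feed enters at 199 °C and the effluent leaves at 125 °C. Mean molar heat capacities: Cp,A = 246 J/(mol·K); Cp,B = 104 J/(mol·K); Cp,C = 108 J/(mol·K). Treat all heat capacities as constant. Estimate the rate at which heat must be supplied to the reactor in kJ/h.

Extent of reaction ξ = 0.332 × 65.0 = 21.58 mol/min
Reaction term: ξ·ΔH°_rxn = 21.58 × 107 = 2309.1 kJ/min
Sensible, feed 199→25 °C: -2782.3 kJ/min
Outlet flows (mol/min): A 43.42, B 21.58, C 21.58
Sensible, products 25→125 °C: 1525.6 kJ/min
Q = ΔH = 1052.4 kJ/min = 17.54 kW
Heat supplied = 63146 kJ/h

Q_in = 63100 kJ/h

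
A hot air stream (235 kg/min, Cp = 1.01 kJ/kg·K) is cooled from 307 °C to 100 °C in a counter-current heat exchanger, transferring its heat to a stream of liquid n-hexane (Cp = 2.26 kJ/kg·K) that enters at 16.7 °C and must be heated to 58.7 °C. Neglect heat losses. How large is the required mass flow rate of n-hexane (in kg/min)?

Heat released by hot stream: Q = 235 × 1.01 × (307 − 100) = 49131 kJ/min
Energy balance on cold side (adiabatic exchanger): Q = ṁ_c·Cp_c·(T_c,out − T_c,in)
ṁ_c = 49131 / [2.26 × (58.7 − 16.7)] = 517.61 kg/min

ṁ_c = 518 kg/min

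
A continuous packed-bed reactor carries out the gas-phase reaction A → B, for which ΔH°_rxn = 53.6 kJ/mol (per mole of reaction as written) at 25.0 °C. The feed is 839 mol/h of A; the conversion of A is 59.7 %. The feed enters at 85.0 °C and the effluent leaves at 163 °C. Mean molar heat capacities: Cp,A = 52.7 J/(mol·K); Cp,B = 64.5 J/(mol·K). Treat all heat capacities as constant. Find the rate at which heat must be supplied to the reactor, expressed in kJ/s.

Q_in = 8.64 kJ/s

Extent of reaction ξ = 0.597 × 839 = 500.88 mol/h
Reaction term: ξ·ΔH°_rxn = 500.88 × 53.6 = 26847 kJ/h
Sensible, feed 85.0→25 °C: -2652.9 kJ/h
Outlet flows (mol/h): A 338.12, B 500.88
Sensible, products 25→163 °C: 6917.3 kJ/h
Q = ΔH = 31112 kJ/h = 8.6422 kW
Heat supplied = 8.6422 kJ/s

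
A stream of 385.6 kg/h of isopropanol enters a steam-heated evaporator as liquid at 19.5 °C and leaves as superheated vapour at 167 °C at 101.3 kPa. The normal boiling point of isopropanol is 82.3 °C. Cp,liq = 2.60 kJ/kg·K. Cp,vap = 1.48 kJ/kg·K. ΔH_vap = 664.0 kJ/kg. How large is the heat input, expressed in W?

liquid 19.5→82.3 °C: 163.28 kJ/kg
vaporisation at 82.3 °C: 664 kJ/kg
vapour 82.3→167 °C: 125.36 kJ/kg
Δh = 163.28 + 664 + 125.36 = 952.64 kJ/kg
Q = ṁ·Δh = 385.6 kg/h × 952.64 kJ/kg = 367340 kJ/h
|Q| = 102.04 kW = 102040 W

Q = 102000 W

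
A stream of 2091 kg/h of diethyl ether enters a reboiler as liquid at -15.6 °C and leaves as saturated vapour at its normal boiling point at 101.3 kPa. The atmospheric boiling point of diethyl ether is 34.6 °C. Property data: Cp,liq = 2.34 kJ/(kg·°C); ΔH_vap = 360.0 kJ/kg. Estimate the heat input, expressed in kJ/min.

liquid -15.6→34.6 °C: 117.47 kJ/kg
vaporisation at 34.6 °C: 360 kJ/kg
Δh = 117.47 + 360 = 477.47 kJ/kg
Q = ṁ·Δh = 2091 kg/h × 477.47 kJ/kg = 998390 kJ/h
|Q| = 277.33 kW = 16640 kJ/min

Q = 16600 kJ/min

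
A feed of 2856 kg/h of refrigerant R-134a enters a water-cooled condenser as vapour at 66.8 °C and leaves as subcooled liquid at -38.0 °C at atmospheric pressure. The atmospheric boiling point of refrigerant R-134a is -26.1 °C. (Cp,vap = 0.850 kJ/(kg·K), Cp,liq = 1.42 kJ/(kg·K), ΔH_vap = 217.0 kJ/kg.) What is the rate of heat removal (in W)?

vapour 66.8→-26.1 °C: -78.965 kJ/kg
condensation at -26.1 °C: -217 kJ/kg
liquid -26.1→-38.0 °C: -16.898 kJ/kg
Δh = -78.965 + -217 + -16.898 = -312.86 kJ/kg
Q = ṁ·Δh = 2856 kg/h × -312.86 kJ/kg = -893540 kJ/h
|Q| = 248.2 kW = 248200 W

Q_c = 248000 W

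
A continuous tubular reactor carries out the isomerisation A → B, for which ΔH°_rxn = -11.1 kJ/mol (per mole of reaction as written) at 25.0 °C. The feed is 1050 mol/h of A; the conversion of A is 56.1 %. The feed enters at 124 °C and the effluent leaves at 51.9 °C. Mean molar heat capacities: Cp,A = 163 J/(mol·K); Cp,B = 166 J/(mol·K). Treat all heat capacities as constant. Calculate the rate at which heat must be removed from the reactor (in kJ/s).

Q_out = 5.23 kJ/s

Extent of reaction ξ = 0.561 × 1050 = 589.05 mol/h
Reaction term: ξ·ΔH°_rxn = 589.05 × -11.1 = -6538.5 kJ/h
Sensible, feed 124→25 °C: -16944 kJ/h
Outlet flows (mol/h): A 460.95, B 589.05
Sensible, products 25→51.9 °C: 4651.5 kJ/h
Q = ΔH = -18831 kJ/h = -5.2308 kW
Heat removed = 5.2308 kJ/s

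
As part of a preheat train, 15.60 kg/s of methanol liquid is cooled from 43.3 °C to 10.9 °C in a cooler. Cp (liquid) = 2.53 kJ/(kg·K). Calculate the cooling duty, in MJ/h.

Q_c = 4600 MJ/h

Q = ṁ·Cp·ΔT = 15.60 × 2.53 × (10.9 − 43.3) = -1278.8 kJ/s
Cooling duty = 4603.5 MJ/h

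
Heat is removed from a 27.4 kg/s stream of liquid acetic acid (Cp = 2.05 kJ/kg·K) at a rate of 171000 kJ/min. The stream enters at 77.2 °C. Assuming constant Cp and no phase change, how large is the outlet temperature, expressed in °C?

Q = 171000 kJ/min = 2850 kJ/s
ΔT = Q/(ṁ·Cp) = 2850/(27.4×2.05) = 50.739 K
T_out = 77.2 − 50.739 = 26.461 °C

T_out = 26.5 °C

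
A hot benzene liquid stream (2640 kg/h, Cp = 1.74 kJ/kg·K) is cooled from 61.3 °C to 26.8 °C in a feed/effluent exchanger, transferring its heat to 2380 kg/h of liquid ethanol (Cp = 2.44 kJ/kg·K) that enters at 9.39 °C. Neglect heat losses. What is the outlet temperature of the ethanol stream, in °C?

T_c,out = 36.7 °C

Heat released by hot stream: Q = 2640 × 1.74 × (61.3 − 26.8) = 158480 kJ/h
Energy balance on cold side (adiabatic exchanger): Q = ṁ_c·Cp_c·(T_c,out − T_c,in)
T_c,out = 9.39 + 158480/(2380 × 2.44) = 36.68 °C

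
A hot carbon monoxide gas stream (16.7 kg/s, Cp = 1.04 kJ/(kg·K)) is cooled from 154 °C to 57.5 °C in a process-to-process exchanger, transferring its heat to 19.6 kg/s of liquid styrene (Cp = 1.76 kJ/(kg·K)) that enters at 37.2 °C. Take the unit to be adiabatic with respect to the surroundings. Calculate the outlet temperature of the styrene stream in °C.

Heat released by hot stream: Q = 16.7 × 1.04 × (154 − 57.5) = 1676 kJ/s
Energy balance on cold side (adiabatic exchanger): Q = ṁ_c·Cp_c·(T_c,out − T_c,in)
T_c,out = 37.2 + 1676/(19.6 × 1.76) = 85.786 °C

T_c,out = 85.8 °C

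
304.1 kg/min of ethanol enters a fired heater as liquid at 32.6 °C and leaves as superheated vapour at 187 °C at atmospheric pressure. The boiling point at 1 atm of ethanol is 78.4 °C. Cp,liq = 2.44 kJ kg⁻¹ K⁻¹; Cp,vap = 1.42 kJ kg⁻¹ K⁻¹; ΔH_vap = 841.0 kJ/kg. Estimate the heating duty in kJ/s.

liquid 32.6→78.4 °C: 111.75 kJ/kg
vaporisation at 78.4 °C: 841 kJ/kg
vapour 78.4→187 °C: 154.21 kJ/kg
Δh = 111.75 + 841 + 154.21 = 1107 kJ/kg
Q = ṁ·Δh = 304.1 kg/min × 1107 kJ/kg = 336630 kJ/min
|Q| = 5610.5 kW

Q = 5610 kJ/s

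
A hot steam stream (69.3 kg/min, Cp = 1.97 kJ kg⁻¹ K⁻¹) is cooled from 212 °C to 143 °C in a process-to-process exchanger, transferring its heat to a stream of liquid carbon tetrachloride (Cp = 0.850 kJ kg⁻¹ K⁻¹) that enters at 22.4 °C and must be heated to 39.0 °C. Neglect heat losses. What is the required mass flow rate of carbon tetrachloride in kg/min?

ṁ_c = 668 kg/min

Heat released by hot stream: Q = 69.3 × 1.97 × (212 − 143) = 9419.9 kJ/min
Energy balance on cold side (adiabatic exchanger): Q = ṁ_c·Cp_c·(T_c,out − T_c,in)
ṁ_c = 9419.9 / [0.850 × (39.0 − 22.4)] = 667.61 kg/min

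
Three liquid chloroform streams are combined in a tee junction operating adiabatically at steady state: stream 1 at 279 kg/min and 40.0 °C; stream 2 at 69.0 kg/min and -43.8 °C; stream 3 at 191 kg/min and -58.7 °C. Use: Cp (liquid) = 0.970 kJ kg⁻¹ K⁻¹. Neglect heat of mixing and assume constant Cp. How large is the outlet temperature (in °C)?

T_out = -5.70 °C

No heat crosses the boundary, so H_out = H_in.
Σ ṁᵢCp,ᵢTᵢ = 279×0.970×40.0 + 69.0×0.970×-43.8 + 191×0.970×-58.7 = -2981.7
Σ ṁᵢCp,ᵢ = 279×0.970 + 69.0×0.970 + 191×0.970 = 522.83
T_out = -2981.7 / 522.83 = -5.703 °C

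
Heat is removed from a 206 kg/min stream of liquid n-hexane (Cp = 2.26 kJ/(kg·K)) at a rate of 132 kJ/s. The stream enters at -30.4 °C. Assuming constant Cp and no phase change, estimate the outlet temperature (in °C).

T_out = -47.4 °C

Q = 132 kJ/s = 7920 kJ/min
ΔT = Q/(ṁ·Cp) = 7920/(206×2.26) = 17.012 K
T_out = -30.4 − 17.012 = -47.412 °C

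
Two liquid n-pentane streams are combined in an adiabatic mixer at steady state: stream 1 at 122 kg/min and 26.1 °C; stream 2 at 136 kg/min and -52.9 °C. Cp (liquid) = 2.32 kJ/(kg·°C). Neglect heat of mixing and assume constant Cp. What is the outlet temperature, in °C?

Adiabatic, steady state ⇒ Σ ṁᵢCp,ᵢ(T_out − Tᵢ) = 0
Σ ṁᵢCp,ᵢTᵢ = 122×2.32×26.1 + 136×2.32×-52.9 = -9303.7
Σ ṁᵢCp,ᵢ = 122×2.32 + 136×2.32 = 598.56
T_out = -9303.7 / 598.56 = -15.543 °C

T_out = -15.5 °C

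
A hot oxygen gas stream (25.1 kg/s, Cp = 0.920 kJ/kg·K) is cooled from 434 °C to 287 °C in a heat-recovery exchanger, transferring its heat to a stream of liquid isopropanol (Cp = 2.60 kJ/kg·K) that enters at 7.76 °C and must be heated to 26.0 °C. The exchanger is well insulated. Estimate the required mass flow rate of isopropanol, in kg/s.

ṁ_c = 71.6 kg/s

Heat released by hot stream: Q = 25.1 × 0.920 × (434 − 287) = 3394.5 kJ/s
Energy balance on cold side (adiabatic exchanger): Q = ṁ_c·Cp_c·(T_c,out − T_c,in)
ṁ_c = 3394.5 / [2.60 × (26.0 − 7.76)] = 71.578 kg/s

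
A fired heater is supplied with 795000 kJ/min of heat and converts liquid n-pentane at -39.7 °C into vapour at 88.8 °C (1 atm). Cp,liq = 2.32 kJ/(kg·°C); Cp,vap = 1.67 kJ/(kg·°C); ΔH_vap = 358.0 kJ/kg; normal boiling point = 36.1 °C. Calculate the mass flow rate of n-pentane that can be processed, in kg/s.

Δh = 2.32×(36.1−-39.7) + 358.0 + 1.67×(88.8−36.1) = 621.87 kJ/kg
Q = 795000 kJ/min = 13250 kJ/s = 13250 kJ/s
ṁ = Q/Δh = 13250 / 621.87 = 21.307 kg/s

ṁ = 21.3 kg/s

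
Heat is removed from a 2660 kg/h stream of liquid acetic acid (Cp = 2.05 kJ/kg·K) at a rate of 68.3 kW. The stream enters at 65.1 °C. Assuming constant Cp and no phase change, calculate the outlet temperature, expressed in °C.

T_out = 20.0 °C

Q = 68.3 kW = 245880 kJ/h
ΔT = Q/(ṁ·Cp) = 245880/(2660×2.05) = 45.091 K
T_out = 65.1 − 45.091 = 20.009 °C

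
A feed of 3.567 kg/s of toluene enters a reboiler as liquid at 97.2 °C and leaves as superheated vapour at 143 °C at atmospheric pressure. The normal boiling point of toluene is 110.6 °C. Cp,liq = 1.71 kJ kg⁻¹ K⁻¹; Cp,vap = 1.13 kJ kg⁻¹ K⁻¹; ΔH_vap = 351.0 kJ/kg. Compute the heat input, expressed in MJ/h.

liquid 97.2→110.6 °C: 22.914 kJ/kg
vaporisation at 110.6 °C: 351 kJ/kg
vapour 110.6→143 °C: 36.612 kJ/kg
Δh = 22.914 + 351 + 36.612 = 410.53 kJ/kg
Q = ṁ·Δh = 3.567 kg/s × 410.53 kJ/kg = 1464.3 kJ/s
|Q| = 1464.3 kW = 5271.6 MJ/h

Q = 5270 MJ/h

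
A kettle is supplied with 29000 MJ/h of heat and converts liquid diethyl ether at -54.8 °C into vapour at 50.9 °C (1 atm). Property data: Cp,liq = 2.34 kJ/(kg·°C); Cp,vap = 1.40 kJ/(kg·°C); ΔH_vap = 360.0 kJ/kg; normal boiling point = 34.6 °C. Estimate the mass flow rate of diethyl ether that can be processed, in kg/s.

ṁ = 13.6 kg/s

Δh = 2.34×(34.6−-54.8) + 360.0 + 1.40×(50.9−34.6) = 592.02 kJ/kg
Q = 29000 MJ/h = 8055.6 kJ/s = 8055.6 kJ/s
ṁ = Q/Δh = 8055.6 / 592.02 = 13.607 kg/s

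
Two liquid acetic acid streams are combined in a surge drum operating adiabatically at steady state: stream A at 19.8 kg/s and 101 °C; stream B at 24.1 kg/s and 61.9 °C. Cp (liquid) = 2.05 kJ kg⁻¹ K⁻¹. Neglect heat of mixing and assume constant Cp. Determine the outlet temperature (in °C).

T_out = 79.5 °C

No heat crosses the boundary, so H_out = H_in.
Σ ṁᵢCp,ᵢTᵢ = 19.8×2.05×101 + 24.1×2.05×61.9 = 7157.8
Σ ṁᵢCp,ᵢ = 19.8×2.05 + 24.1×2.05 = 89.995
T_out = 7157.8 / 89.995 = 79.535 °C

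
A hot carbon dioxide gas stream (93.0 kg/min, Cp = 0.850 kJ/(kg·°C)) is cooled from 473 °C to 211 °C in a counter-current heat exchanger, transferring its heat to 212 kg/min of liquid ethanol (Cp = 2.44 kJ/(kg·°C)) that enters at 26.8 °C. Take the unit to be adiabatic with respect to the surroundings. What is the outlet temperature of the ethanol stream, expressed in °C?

Heat released by hot stream: Q = 93.0 × 0.850 × (473 − 211) = 20711 kJ/min
Energy balance on cold side (adiabatic exchanger): Q = ṁ_c·Cp_c·(T_c,out − T_c,in)
T_c,out = 26.8 + 20711/(212 × 2.44) = 66.838 °C

T_c,out = 66.8 °C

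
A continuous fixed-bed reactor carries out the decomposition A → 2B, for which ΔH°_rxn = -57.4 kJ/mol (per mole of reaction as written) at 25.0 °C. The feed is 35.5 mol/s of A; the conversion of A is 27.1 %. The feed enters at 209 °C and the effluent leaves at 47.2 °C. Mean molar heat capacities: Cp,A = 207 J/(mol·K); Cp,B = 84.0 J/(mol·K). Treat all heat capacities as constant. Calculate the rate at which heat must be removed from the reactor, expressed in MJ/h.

Extent of reaction ξ = 0.271 × 35.5 = 9.6205 mol/s
Reaction term: ξ·ΔH°_rxn = 9.6205 × -57.4 = -552.22 kJ/s
Sensible, feed 209→25 °C: -1352.1 kJ/s
Outlet flows (mol/s): A 25.88, B 19.241
Sensible, products 25→47.2 °C: 154.81 kJ/s
Q = ΔH = -1749.5 kJ/s = -1749.5 kW
Heat removed = 6298.3 MJ/h

Q_out = 6300 MJ/h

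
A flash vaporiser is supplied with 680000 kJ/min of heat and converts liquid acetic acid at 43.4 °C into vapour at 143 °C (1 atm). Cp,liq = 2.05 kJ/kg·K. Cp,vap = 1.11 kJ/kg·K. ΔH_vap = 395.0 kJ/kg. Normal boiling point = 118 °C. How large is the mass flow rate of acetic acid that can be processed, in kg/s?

Δh = 2.05×(118−43.4) + 395.0 + 1.11×(143−118) = 575.68 kJ/kg
Q = 680000 kJ/min = 11333 kJ/s = 11333 kJ/s
ṁ = Q/Δh = 11333 / 575.68 = 19.687 kg/s

ṁ = 19.7 kg/s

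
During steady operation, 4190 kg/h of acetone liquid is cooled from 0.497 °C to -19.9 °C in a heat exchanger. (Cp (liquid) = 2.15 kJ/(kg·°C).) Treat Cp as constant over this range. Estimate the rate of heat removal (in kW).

Q = ṁ·Cp·ΔT = 4190 × 2.15 × (-19.9 − 0.497) = -183750 kJ/h
Converting: 183750 / 3600 s = 51.041 kW

Q_c = 51.0 kW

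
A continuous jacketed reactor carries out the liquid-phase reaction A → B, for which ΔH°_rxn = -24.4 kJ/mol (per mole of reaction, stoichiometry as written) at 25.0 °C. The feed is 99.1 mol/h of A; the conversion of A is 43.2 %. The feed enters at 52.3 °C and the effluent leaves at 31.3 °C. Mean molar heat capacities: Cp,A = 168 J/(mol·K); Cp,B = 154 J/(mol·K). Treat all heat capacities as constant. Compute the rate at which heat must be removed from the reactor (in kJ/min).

Extent of reaction ξ = 0.432 × 99.1 = 42.811 mol/h
Reaction term: ξ·ΔH°_rxn = 42.811 × -24.4 = -1044.6 kJ/h
Sensible, feed 52.3→25 °C: -454.51 kJ/h
Outlet flows (mol/h): A 56.289, B 42.811
Sensible, products 25→31.3 °C: 101.11 kJ/h
Q = ΔH = -1398 kJ/h = -0.38833 kW
Heat removed = 23.3 kJ/min

Q_out = 23.3 kJ/min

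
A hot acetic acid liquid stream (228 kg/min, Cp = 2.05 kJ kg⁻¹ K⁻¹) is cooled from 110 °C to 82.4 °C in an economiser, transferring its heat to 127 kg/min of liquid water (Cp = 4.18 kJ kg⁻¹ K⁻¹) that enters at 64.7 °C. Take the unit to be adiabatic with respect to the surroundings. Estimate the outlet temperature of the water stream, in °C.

Heat released by hot stream: Q = 228 × 2.05 × (110 − 82.4) = 12900 kJ/min
Energy balance on cold side (adiabatic exchanger): Q = ṁ_c·Cp_c·(T_c,out − T_c,in)
T_c,out = 64.7 + 12900/(127 × 4.18) = 89.001 °C

T_c,out = 89.0 °C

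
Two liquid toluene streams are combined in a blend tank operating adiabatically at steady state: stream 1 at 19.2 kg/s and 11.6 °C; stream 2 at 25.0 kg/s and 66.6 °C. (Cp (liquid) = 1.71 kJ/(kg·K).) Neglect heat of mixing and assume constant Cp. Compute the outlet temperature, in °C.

T_out = 42.7 °C

Adiabatic, steady state ⇒ Σ ṁᵢCp,ᵢ(T_out − Tᵢ) = 0
T_out = Σ ṁᵢCp,ᵢTᵢ / Σ ṁᵢCp,ᵢ
      = 3228 / 75.582 = 42.709 °C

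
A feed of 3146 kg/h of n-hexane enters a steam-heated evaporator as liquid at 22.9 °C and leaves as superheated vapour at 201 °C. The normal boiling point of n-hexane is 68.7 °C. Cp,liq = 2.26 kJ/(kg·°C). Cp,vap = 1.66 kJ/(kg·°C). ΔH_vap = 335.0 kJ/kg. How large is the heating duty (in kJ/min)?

liquid 22.9→68.7 °C: 103.51 kJ/kg
vaporisation at 68.7 °C: 335 kJ/kg
vapour 68.7→201 °C: 219.62 kJ/kg
Δh = 103.51 + 335 + 219.62 = 658.13 kJ/kg
Q = ṁ·Δh = 3146 kg/h × 658.13 kJ/kg = 2.0705e+06 kJ/h
|Q| = 575.13 kW = 34508 kJ/min

Q = 34500 kJ/min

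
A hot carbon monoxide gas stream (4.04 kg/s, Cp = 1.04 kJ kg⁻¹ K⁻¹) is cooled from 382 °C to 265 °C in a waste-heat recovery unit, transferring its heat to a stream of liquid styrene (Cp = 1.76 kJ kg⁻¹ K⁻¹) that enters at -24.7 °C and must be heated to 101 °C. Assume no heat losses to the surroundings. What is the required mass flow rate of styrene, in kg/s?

Heat released by hot stream: Q = 4.04 × 1.04 × (382 − 265) = 491.59 kJ/s
Energy balance on cold side (adiabatic exchanger): Q = ṁ_c·Cp_c·(T_c,out − T_c,in)
ṁ_c = 491.59 / [1.76 × (101 − -24.7)] = 2.222 kg/s

ṁ_c = 2.22 kg/s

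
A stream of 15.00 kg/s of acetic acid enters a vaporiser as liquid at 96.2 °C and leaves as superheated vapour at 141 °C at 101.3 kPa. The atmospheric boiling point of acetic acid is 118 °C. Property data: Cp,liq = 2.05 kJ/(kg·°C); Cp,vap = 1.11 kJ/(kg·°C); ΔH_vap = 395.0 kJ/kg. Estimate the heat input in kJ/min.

liquid 96.2→118 °C: 44.69 kJ/kg
vaporisation at 118 °C: 395 kJ/kg
vapour 118→141 °C: 25.53 kJ/kg
Δh = 44.69 + 395 + 25.53 = 465.22 kJ/kg
Q = ṁ·Δh = 15.00 kg/s × 465.22 kJ/kg = 6978.3 kJ/s
|Q| = 6978.3 kW = 418700 kJ/min

Q = 419000 kJ/min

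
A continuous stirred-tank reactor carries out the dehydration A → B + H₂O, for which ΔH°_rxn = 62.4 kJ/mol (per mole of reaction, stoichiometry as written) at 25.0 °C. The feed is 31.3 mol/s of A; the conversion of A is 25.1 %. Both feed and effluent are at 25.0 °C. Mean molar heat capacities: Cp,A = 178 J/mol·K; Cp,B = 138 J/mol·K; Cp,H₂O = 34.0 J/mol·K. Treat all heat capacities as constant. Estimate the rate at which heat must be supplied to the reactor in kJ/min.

Extent of reaction ξ = 0.251 × 31.3 = 7.8563 mol/s
Reaction term: ξ·ΔH°_rxn = 7.8563 × 62.4 = 490.23 kJ/s
Q = ΔH = 490.23 kJ/s = 490.23 kW
Heat supplied = 29414 kJ/min

Q_in = 29400 kJ/min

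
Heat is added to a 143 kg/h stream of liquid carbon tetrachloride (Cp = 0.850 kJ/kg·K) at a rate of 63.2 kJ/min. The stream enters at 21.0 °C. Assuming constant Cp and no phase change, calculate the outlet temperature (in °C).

Q = 63.2 kJ/min = 3792 kJ/h
ΔT = Q/(ṁ·Cp) = 3792/(143×0.850) = 31.197 K
T_out = 21.0 + 31.197 = 52.197 °C

T_out = 52.2 °C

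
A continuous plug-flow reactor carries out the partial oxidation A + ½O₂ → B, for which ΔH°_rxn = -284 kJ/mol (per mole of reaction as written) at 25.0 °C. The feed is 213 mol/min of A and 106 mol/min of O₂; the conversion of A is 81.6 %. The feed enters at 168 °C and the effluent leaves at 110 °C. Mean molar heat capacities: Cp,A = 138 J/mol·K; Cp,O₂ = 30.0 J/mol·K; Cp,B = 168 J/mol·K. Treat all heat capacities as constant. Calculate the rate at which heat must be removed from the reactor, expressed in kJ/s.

Q_out = 850 kJ/s

Extent of reaction ξ = 0.816 × 213 = 173.81 mol/min
Reaction term: ξ·ΔH°_rxn = 173.81 × -284 = -49361 kJ/min
Sensible, feed 168→25 °C: -4658.1 kJ/min
Outlet flows (mol/min): A 39.192, O₂ 19.096, B 173.81
Sensible, products 25→110 °C: 2990.4 kJ/min
Q = ΔH = -51029 kJ/min = -850.49 kW
Heat removed = 850.49 kJ/s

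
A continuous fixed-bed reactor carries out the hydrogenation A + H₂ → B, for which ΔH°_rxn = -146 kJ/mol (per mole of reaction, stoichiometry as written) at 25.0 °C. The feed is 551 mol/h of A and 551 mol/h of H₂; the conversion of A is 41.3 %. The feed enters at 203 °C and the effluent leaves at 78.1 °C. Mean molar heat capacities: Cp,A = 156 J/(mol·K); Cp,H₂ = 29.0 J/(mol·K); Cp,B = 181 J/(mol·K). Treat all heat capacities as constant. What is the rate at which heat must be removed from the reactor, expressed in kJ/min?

Q_out = 767 kJ/min

Extent of reaction ξ = 0.413 × 551 = 227.56 mol/h
Reaction term: ξ·ΔH°_rxn = 227.56 × -146 = -33224 kJ/h
Sensible, feed 203→25 °C: -18144 kJ/h
Outlet flows (mol/h): A 323.44, H₂ 323.44, B 227.56
Sensible, products 25→78.1 °C: 5364.4 kJ/h
Q = ΔH = -46004 kJ/h = -12.779 kW
Heat removed = 766.74 kJ/min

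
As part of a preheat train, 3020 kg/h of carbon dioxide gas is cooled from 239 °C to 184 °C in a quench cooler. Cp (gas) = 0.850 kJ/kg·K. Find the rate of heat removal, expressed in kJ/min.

Q = ṁ·Cp·ΔT = 3020 × 0.850 × (184 − 239) = -141180 kJ/h
Converting: 141180 / 3600 s = 39.218 kW
Cooling duty = 2353.1 kJ/min

Q_c = 2350 kJ/min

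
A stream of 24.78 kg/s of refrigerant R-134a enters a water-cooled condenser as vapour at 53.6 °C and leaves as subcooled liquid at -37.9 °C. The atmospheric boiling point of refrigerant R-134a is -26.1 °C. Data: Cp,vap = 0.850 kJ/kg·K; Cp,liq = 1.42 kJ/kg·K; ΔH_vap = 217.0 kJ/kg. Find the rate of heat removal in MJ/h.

vapour 53.6→-26.1 °C: -67.745 kJ/kg
condensation at -26.1 °C: -217 kJ/kg
liquid -26.1→-37.9 °C: -16.756 kJ/kg
Δh = -67.745 + -217 + -16.756 = -301.5 kJ/kg
Q = ṁ·Δh = 24.78 kg/s × -301.5 kJ/kg = -7471.2 kJ/s
|Q| = 7471.2 kW = 26896 MJ/h

Q_c = 26900 MJ/h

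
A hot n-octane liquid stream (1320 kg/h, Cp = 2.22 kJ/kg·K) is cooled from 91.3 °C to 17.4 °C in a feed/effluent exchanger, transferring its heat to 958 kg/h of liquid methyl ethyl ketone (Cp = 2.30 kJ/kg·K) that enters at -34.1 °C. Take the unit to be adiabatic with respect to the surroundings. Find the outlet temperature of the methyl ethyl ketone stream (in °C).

T_c,out = 64.2 °C

Heat released by hot stream: Q = 1320 × 2.22 × (91.3 − 17.4) = 216560 kJ/h
Energy balance on cold side (adiabatic exchanger): Q = ṁ_c·Cp_c·(T_c,out − T_c,in)
T_c,out = -34.1 + 216560/(958 × 2.30) = 64.183 °C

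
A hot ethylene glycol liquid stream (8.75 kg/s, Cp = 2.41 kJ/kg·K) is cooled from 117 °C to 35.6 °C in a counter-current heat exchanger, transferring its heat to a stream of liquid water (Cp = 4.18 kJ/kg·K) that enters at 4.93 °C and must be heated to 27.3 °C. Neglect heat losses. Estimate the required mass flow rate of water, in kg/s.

ṁ_c = 18.4 kg/s

Heat released by hot stream: Q = 8.75 × 2.41 × (117 − 35.6) = 1716.5 kJ/s
Energy balance on cold side (adiabatic exchanger): Q = ṁ_c·Cp_c·(T_c,out − T_c,in)
ṁ_c = 1716.5 / [4.18 × (27.3 − 4.93)] = 18.357 kg/s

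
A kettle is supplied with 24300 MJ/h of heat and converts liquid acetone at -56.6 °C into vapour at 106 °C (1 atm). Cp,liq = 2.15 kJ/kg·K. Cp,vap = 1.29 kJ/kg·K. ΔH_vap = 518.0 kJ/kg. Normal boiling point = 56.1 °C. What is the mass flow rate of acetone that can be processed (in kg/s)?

Δh = 2.15×(56.1−-56.6) + 518.0 + 1.29×(106−56.1) = 824.68 kJ/kg
Q = 24300 MJ/h = 6750 kJ/s = 6750 kJ/s
ṁ = Q/Δh = 6750 / 824.68 = 8.185 kg/s

ṁ = 8.19 kg/s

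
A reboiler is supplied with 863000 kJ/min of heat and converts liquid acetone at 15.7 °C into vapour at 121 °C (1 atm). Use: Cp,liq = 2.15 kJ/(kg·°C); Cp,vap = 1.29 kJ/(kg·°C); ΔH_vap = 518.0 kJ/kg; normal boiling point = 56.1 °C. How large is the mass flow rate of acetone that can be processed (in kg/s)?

Δh = 2.15×(56.1−15.7) + 518.0 + 1.29×(121−56.1) = 688.58 kJ/kg
Q = 863000 kJ/min = 14383 kJ/s = 14383 kJ/s
ṁ = Q/Δh = 14383 / 688.58 = 20.888 kg/s

ṁ = 20.9 kg/s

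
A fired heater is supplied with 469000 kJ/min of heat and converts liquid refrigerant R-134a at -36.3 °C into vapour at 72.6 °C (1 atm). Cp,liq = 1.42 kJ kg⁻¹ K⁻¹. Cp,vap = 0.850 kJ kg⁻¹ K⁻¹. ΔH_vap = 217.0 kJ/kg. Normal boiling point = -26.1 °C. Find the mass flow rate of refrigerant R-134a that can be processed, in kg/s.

ṁ = 24.8 kg/s

Δh = 1.42×(-26.1−-36.3) + 217.0 + 0.850×(72.6−-26.1) = 315.38 kJ/kg
Q = 469000 kJ/min = 7816.7 kJ/s = 7816.7 kJ/s
ṁ = Q/Δh = 7816.7 / 315.38 = 24.785 kg/s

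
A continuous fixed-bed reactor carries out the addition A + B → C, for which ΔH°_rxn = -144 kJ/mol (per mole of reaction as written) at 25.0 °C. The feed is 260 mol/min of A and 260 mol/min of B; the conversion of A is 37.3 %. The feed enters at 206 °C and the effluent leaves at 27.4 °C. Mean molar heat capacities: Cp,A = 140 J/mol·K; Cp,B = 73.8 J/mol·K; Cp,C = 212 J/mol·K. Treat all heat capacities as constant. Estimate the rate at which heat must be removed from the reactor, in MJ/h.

Extent of reaction ξ = 0.373 × 260 = 96.98 mol/min
Reaction term: ξ·ΔH°_rxn = 96.98 × -144 = -13965 kJ/min
Sensible, feed 206→25 °C: -10061 kJ/min
Outlet flows (mol/min): A 163.02, B 163.02, C 96.98
Sensible, products 25→27.4 °C: 132.99 kJ/min
Q = ΔH = -23894 kJ/min = -398.23 kW
Heat removed = 1433.6 MJ/h

Q_out = 1430 MJ/h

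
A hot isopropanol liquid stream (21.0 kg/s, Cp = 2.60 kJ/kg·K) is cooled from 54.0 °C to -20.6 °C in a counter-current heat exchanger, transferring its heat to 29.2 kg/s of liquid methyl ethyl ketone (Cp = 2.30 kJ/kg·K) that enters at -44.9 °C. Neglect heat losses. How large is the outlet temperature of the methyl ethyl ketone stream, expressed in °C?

T_c,out = 15.7 °C

Heat released by hot stream: Q = 21.0 × 2.60 × (54.0 − -20.6) = 4073.2 kJ/s
Energy balance on cold side (adiabatic exchanger): Q = ṁ_c·Cp_c·(T_c,out − T_c,in)
T_c,out = -44.9 + 4073.2/(29.2 × 2.30) = 15.749 °C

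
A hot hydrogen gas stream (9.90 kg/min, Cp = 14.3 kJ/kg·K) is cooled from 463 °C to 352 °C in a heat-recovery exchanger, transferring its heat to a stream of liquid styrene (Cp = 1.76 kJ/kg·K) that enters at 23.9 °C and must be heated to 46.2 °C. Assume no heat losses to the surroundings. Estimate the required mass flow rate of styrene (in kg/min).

Heat released by hot stream: Q = 9.90 × 14.3 × (463 − 352) = 15714 kJ/min
Energy balance on cold side (adiabatic exchanger): Q = ṁ_c·Cp_c·(T_c,out − T_c,in)
ṁ_c = 15714 / [1.76 × (46.2 − 23.9)] = 400.38 kg/min

ṁ_c = 400 kg/min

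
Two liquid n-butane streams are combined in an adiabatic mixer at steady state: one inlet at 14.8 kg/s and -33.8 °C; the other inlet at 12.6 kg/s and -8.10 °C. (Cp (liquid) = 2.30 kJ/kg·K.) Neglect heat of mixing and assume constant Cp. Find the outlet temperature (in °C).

Adiabatic, steady state ⇒ Σ ṁᵢCp,ᵢ(T_out − Tᵢ) = 0
T_out = Σ ṁᵢCp,ᵢTᵢ / Σ ṁᵢCp,ᵢ
      = -1385.3 / 63.02 = -21.982 °C

T_out = -22.0 °C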